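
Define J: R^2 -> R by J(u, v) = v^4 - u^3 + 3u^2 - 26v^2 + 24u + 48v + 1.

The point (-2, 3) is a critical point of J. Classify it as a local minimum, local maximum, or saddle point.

The mixed partial ∂²J/∂u∂v is 0, so the Hessian at any point is diag(J_uu, J_vv) = diag(6(-u + 1), 4(3v^2 - 13)).
At (-2, 3): H = diag(18, 56).
Both eigenvalues are positive, so H is positive definite: a local minimum.

local minimum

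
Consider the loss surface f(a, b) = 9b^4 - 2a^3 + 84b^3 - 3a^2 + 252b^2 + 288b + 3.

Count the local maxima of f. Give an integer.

f separates as a function of a plus a function of b, so ∇f=0 decouples.
∂f/∂a = -6a(a + 1) = 0 at a ∈ {-1, 0}; ∂f/∂b = 36(b + 1)(b + 2)(b + 4) = 0 at b ∈ {-4, -2, -1}.
The Hessian is diagonal: diag(f_aa, f_bb). Second derivatives: f_aa(-1)=6, f_aa(0)=-6; f_bb(-4)=216, f_bb(-2)=-72, f_bb(-1)=108.
Local maxima occur where both diagonal entries negative: (0, -2). Count: 1.

1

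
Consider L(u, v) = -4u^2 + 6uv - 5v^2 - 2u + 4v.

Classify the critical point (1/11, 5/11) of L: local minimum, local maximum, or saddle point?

local maximum

The Hessian of L is constant: H = [[-8, 6], [6, -10]].
det(H) = (-8)·(-10) − 6² = 44.
det(H) > 0 and tr(H) = -18 < 0, so H is negative definite and the point is a local maximum.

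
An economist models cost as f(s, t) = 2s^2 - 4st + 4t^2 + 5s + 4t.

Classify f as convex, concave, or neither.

f is quadratic, so its Hessian is the constant matrix H = [[4, -4], [-4, 8]].
det(H) = 16, tr(H) = 12.
det(H) > 0 and tr(H) > 0, so H is positive definite everywhere: convex.

convex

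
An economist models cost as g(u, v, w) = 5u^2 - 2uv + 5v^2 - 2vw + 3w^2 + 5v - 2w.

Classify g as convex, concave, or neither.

g is quadratic, so its Hessian is the constant matrix H = [[10, -2, 0], [-2, 10, -2], [0, -2, 6]].
Leading principal minors: 10, 96, 536.
All positive ⇒ H ≻ 0 ⇒ convex.

convex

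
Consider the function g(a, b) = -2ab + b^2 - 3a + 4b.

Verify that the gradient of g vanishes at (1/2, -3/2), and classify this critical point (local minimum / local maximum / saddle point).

∇g = (-2b - 3, -2a + 2b + 4); substituting (1/2, -3/2) gives ∇g = (0, 0), so (1/2, -3/2) is indeed a critical point.
The Hessian of g is constant: H = [[0, -2], [-2, 2]].
det(H) = 0·2 − (-2)² = -4.
Since det(H) < 0, H is indefinite and the critical point is a saddle point.

saddle point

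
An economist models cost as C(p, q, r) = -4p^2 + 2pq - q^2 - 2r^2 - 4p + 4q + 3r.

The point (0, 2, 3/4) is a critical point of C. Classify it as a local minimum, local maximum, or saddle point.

local maximum

The Hessian is constant: H = [[-8, 2, 0], [2, -2, 0], [0, 0, -4]].
Leading principal minors: Δ₁ = -8, Δ₂ = 12, Δ₃ = -48.
The minors alternate sign starting negative (−, +, −), so H is negative definite: a local maximum.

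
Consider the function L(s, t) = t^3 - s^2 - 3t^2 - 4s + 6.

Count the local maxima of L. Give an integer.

L separates as a function of s plus a function of t, so ∇L=0 decouples.
∂L/∂s = -2(s + 2) = 0 at s ∈ {-2}; ∂L/∂t = 3t(t - 2) = 0 at t ∈ {0, 2}.
The Hessian is diagonal: diag(L_ss, L_tt). Second derivatives: L_ss(-2)=-2; L_tt(0)=-6, L_tt(2)=6.
Local maxima occur where both diagonal entries negative: (-2, 0). Count: 1.

1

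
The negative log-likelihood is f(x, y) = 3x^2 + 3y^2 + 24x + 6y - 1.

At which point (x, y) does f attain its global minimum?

(-4, -1)

f(x,y) separates as P(x) + Q(y) − 1, so its minimum is min P + min Q − 1.
P'(x) = 6x + 24 vanishes at x ∈ {-4}; Q'(y) = 6y + 6 vanishes at y ∈ {-1}.
Local minima of P (where P''>0): P(-4)=-48. Local minima of Q: Q(-1)=-3.
So the global minimum of f is P(-4) + Q(-1) − 1 = -48 − 3 − 1 = -52, attained at (-4, -1).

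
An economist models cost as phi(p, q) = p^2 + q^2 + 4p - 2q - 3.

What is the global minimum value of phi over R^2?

phi(p,q) separates as A(p) + B(q) − 3, so its minimum is min A + min B − 3.
A'(p) = 2p + 4 vanishes at p ∈ {-2}; B'(q) = 2q - 2 vanishes at q ∈ {1}.
Local minima of A (where A''>0): A(-2)=-4. Local minima of B: B(1)=-1.
So the global minimum of phi is A(-2) + B(1) − 3 = -4 − 1 − 3 = -8, attained at (-2, 1).

-8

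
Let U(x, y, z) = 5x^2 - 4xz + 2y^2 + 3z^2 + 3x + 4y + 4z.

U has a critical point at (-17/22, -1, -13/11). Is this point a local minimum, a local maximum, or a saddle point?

The Hessian is constant: H = [[10, 0, -4], [0, 4, 0], [-4, 0, 6]].
Leading principal minors: Δ₁ = 10, Δ₂ = 40, Δ₃ = 176.
All leading minors are positive, so H is positive definite: a local minimum.

local minimum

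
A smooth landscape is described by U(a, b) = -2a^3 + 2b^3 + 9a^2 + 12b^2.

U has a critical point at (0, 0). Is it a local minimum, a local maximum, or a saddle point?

local minimum

The mixed partial ∂²U/∂a∂b is 0, so the Hessian at any point is diag(U_aa, U_bb) = diag(6(-2a + 3), 12(b + 2)).
At (0, 0): H = diag(18, 24).
Both eigenvalues are positive, so H is positive definite: a local minimum.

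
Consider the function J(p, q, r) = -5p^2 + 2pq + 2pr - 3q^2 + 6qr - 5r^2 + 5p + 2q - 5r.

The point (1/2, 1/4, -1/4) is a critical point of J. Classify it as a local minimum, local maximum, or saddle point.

The Hessian is constant: H = [[-10, 2, 2], [2, -6, 6], [2, 6, -10]].
Leading principal minors: Δ₁ = -10, Δ₂ = 56, Δ₃ = -128.
The minors alternate sign starting negative (−, +, −), so H is negative definite: a local maximum.

local maximum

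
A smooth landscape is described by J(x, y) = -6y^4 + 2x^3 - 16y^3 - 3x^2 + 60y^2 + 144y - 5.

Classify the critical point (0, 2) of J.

The mixed partial ∂²J/∂x∂y is 0, so the Hessian at any point is diag(J_xx, J_yy) = diag(6(2x - 1), 24(-3y^2 - 4y + 5)).
At (0, 2): H = diag(-6, -360).
Both eigenvalues are negative, so H is negative definite: a local maximum.

local maximum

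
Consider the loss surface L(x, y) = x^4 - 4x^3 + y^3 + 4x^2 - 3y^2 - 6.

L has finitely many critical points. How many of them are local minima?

L separates as a function of x plus a function of y, so ∇L=0 decouples.
∂L/∂x = 4x(x - 2)(x - 1) = 0 at x ∈ {0, 1, 2}; ∂L/∂y = 3y(y - 2) = 0 at y ∈ {0, 2}.
The Hessian is diagonal: diag(L_xx, L_yy). Second derivatives: L_xx(0)=8, L_xx(1)=-4, L_xx(2)=8; L_yy(0)=-6, L_yy(2)=6.
Local minima occur where both diagonal entries positive: (0, 2), (2, 2). Count: 2.

2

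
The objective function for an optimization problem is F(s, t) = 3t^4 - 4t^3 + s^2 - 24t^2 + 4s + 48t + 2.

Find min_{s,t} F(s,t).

F(s,t) separates as P(s) + Q(t) + 2, so its minimum is min P + min Q + 2.
P'(s) = 2s + 4 vanishes at s ∈ {-2}; Q'(t) = 12(t - 2)(t - 1)(t + 2) vanishes at t ∈ {-2, 1, 2}.
Local minima of P (where P''>0): P(-2)=-4. Local minima of Q: Q(-2)=-112, Q(2)=16.
So the global minimum of F is P(-2) + Q(-2) + 2 = -4 − 112 + 2 = -114, attained at (-2, -2).

-114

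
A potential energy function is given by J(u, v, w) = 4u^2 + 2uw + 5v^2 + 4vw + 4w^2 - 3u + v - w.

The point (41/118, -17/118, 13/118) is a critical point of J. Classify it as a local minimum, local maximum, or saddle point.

The Hessian is constant: H = [[8, 0, 2], [0, 10, 4], [2, 4, 8]].
Leading principal minors: Δ₁ = 8, Δ₂ = 80, Δ₃ = 472.
All leading minors are positive, so H is positive definite: a local minimum.

local minimum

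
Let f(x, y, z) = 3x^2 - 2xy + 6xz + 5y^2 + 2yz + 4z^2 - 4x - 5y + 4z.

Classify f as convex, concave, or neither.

f is quadratic, so its Hessian is the constant matrix H = [[6, -2, 6], [-2, 10, 2], [6, 2, 8]].
Leading principal minors: 6, 56, 16.
All positive ⇒ H ≻ 0 ⇒ convex.

convex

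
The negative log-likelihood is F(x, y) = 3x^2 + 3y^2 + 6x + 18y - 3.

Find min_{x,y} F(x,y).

F(x,y) separates as P(x) + Q(y) − 3, so its minimum is min P + min Q − 3.
P'(x) = 6x + 6 vanishes at x ∈ {-1}; Q'(y) = 6y + 18 vanishes at y ∈ {-3}.
Local minima of P (where P''>0): P(-1)=-3. Local minima of Q: Q(-3)=-27.
So the global minimum of F is P(-1) + Q(-3) − 3 = -3 − 27 − 3 = -33, attained at (-1, -3).

-33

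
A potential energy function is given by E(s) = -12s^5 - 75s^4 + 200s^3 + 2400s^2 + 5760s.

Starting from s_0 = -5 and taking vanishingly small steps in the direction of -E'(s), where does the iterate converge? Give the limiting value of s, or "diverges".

-4

E'(s) = -60(s - 4)(s + 2)(s + 3)(s + 4), so E'(-5) = -3240.
Gradient descent moves in the -E' direction, i.e. s is increasing.
The nearest critical point in that direction is s = -4, where E'' = 960 > 0 (a local minimum). The iterate converges there.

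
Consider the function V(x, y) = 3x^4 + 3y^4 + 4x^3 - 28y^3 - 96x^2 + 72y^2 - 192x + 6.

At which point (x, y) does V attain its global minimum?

(4, 0)

V(x,y) separates as P(x) + Q(y) + 6, so its minimum is min P + min Q + 6.
P'(x) = 12(x - 4)(x + 1)(x + 4) vanishes at x ∈ {-4, -1, 4}; Q'(y) = 12y(y - 4)(y - 3) vanishes at y ∈ {0, 3, 4}.
Local minima of P (where P''>0): P(-4)=-256, P(4)=-1280. Local minima of Q: Q(0)=0, Q(4)=128.
So the global minimum of V is P(4) + Q(0) + 6 = -1280 + 0 + 6 = -1274, attained at (4, 0).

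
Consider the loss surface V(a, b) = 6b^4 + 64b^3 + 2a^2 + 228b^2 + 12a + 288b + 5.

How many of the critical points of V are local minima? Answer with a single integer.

V separates as a function of a plus a function of b, so ∇V=0 decouples.
∂V/∂a = 4(a + 3) = 0 at a ∈ {-3}; ∂V/∂b = 24(b + 1)(b + 3)(b + 4) = 0 at b ∈ {-4, -3, -1}.
The Hessian is diagonal: diag(V_aa, V_bb). Second derivatives: V_aa(-3)=4; V_bb(-4)=72, V_bb(-3)=-48, V_bb(-1)=144.
Local minima occur where both diagonal entries positive: (-3, -4), (-3, -1). Count: 2.

2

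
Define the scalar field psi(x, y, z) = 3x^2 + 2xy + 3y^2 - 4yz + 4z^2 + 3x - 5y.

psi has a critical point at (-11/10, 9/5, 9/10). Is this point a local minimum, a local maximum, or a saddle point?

The Hessian is constant: H = [[6, 2, 0], [2, 6, -4], [0, -4, 8]].
Leading principal minors: Δ₁ = 6, Δ₂ = 32, Δ₃ = 160.
All leading minors are positive, so H is positive definite: a local minimum.

local minimum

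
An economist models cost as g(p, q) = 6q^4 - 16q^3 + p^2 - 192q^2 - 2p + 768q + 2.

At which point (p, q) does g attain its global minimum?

(1, -4)

g(p,q) separates as A(p) + B(q) + 2, so its minimum is min A + min B + 2.
A'(p) = 2p - 2 vanishes at p ∈ {1}; B'(q) = 24(q - 4)(q - 2)(q + 4) vanishes at q ∈ {-4, 2, 4}.
Local minima of A (where A''>0): A(1)=-1. Local minima of B: B(-4)=-3584, B(4)=512.
So the global minimum of g is A(1) + B(-4) + 2 = -1 − 3584 + 2 = -3583, attained at (1, -4).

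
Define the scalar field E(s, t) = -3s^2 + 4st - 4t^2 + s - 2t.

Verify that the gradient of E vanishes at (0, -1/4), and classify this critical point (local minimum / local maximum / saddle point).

∇E = (-6s + 4t + 1, 4s - 8t - 2); substituting (0, -1/4) gives ∇E = (0, 0), so (0, -1/4) is indeed a critical point.
The Hessian of E is constant: H = [[-6, 4], [4, -8]].
det(H) = (-6)·(-8) − 4² = 32.
det(H) > 0 and tr(H) = -14 < 0, so H is negative definite and the point is a local maximum.

local maximum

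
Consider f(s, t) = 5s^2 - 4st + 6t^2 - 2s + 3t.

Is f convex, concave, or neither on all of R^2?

convex

f is quadratic, so its Hessian is the constant matrix H = [[10, -4], [-4, 12]].
det(H) = 104, tr(H) = 22.
det(H) > 0 and tr(H) > 0, so H is positive definite everywhere: convex.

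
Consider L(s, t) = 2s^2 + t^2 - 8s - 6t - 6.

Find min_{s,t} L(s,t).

-23

L(s,t) separates as P(s) + Q(t) − 6, so its minimum is min P + min Q − 6.
P'(s) = 4s - 8 vanishes at s ∈ {2}; Q'(t) = 2(t - 3) vanishes at t ∈ {3}.
Local minima of P (where P''>0): P(2)=-8. Local minima of Q: Q(3)=-9.
So the global minimum of L is P(2) + Q(3) − 6 = -8 − 9 − 6 = -23, attained at (2, 3).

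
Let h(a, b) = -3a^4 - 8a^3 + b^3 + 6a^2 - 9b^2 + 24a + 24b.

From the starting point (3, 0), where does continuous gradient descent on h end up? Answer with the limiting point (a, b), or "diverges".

h is separable, so gradient descent decouples: a follows -∂h/∂a, b follows -∂h/∂b.
∂h/∂a = -12(a - 1)(a + 1)(a + 2); at a=3 this is -480, so a increases.
∂h/∂b = 3(b - 4)(b - 2); at b=0 this is 24, so b decreases.
The a-coordinate has no critical point in that direction and runs off to infinity.

diverges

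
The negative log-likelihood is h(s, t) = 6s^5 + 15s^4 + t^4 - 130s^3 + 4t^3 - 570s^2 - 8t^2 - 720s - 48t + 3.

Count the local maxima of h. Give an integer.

h separates as a function of s plus a function of t, so ∇h=0 decouples.
∂h/∂s = 30(s - 4)(s + 1)(s + 2)(s + 3) = 0 at s ∈ {-3, -2, -1, 4}; ∂h/∂t = 4(t - 2)(t + 2)(t + 3) = 0 at t ∈ {-3, -2, 2}.
The Hessian is diagonal: diag(h_ss, h_tt). Second derivatives: h_ss(-3)=-420, h_ss(-2)=180, h_ss(-1)=-300, h_ss(4)=6300; h_tt(-3)=20, h_tt(-2)=-16, h_tt(2)=80.
Local maxima occur where both diagonal entries negative: (-3, -2), (-1, -2). Count: 2.

2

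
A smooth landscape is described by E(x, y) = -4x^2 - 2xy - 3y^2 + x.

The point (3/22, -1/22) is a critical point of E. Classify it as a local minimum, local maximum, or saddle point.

local maximum

The Hessian of E is constant: H = [[-8, -2], [-2, -6]].
det(H) = (-8)·(-6) − (-2)² = 44.
det(H) > 0 and tr(H) = -14 < 0, so H is negative definite and the point is a local maximum.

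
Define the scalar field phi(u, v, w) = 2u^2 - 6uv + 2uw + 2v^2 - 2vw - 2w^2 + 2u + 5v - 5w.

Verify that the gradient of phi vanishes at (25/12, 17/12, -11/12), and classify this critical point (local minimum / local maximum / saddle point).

saddle point

∇phi = (4u - 6v + 2w + 2, -6u + 4v - 2w + 5, 2u - 2v - 4w - 5); substituting (25/12, 17/12, -11/12) gives ∇phi = (0, 0, 0), so (25/12, 17/12, -11/12) is indeed a critical point.
The Hessian is constant: H = [[4, -6, 2], [-6, 4, -2], [2, -2, -4]].
Leading principal minors: Δ₁ = 4, Δ₂ = -20, Δ₃ = 96.
The minors fit neither the all-positive nor the alternating-sign pattern, so H is indefinite: a saddle point.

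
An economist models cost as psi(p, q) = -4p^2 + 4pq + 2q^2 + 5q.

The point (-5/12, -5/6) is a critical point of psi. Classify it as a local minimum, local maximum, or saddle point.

saddle point

The Hessian of psi is constant: H = [[-8, 4], [4, 4]].
det(H) = (-8)·4 − 4² = -48.
Since det(H) < 0, H is indefinite and the critical point is a saddle point.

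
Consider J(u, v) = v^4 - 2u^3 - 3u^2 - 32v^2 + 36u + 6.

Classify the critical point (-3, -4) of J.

local minimum

The mixed partial ∂²J/∂u∂v is 0, so the Hessian at any point is diag(J_uu, J_vv) = diag(-6(2u + 1), 4(3v^2 - 16)).
At (-3, -4): H = diag(30, 128).
Both eigenvalues are positive, so H is positive definite: a local minimum.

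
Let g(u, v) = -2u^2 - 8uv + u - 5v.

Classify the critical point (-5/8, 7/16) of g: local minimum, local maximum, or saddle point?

saddle point

The Hessian of g is constant: H = [[-4, -8], [-8, 0]].
det(H) = (-4)·0 − (-8)² = -64.
Since det(H) < 0, H is indefinite and the critical point is a saddle point.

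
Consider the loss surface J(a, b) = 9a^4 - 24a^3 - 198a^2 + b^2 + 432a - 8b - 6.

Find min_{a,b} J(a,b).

-1723

J(a,b) separates as P(a) + Q(b) − 6, so its minimum is min P + min Q − 6.
P'(a) = 36(a - 4)(a - 1)(a + 3) vanishes at a ∈ {-3, 1, 4}; Q'(b) = 2b - 8 vanishes at b ∈ {4}.
Local minima of P (where P''>0): P(-3)=-1701, P(4)=-672. Local minima of Q: Q(4)=-16.
So the global minimum of J is P(-3) + Q(4) − 6 = -1701 − 16 − 6 = -1723, attained at (-3, 4).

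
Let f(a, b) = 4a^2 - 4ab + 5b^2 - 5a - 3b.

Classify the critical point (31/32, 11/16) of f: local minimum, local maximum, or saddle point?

The Hessian of f is constant: H = [[8, -4], [-4, 10]].
det(H) = 8·10 − (-4)² = 64.
det(H) > 0 and tr(H) = 18 > 0, so H is positive definite and the point is a local minimum.

local minimum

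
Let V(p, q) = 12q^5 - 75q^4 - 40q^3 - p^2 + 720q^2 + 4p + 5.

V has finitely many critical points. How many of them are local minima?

V separates as a function of p plus a function of q, so ∇V=0 decouples.
∂V/∂p = -2(p - 2) = 0 at p ∈ {2}; ∂V/∂q = 60q(q - 4)(q - 3)(q + 2) = 0 at q ∈ {-2, 0, 3, 4}.
The Hessian is diagonal: diag(V_pp, V_qq). Second derivatives: V_pp(2)=-2; V_qq(-2)=-3600, V_qq(0)=1440, V_qq(3)=-900, V_qq(4)=1440.
Local minima occur where both diagonal entries positive: none. Count: 0.

0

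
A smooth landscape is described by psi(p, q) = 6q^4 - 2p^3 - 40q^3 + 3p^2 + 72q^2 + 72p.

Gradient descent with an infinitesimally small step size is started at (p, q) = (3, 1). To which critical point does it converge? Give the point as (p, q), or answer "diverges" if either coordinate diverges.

psi is separable, so gradient descent decouples: p follows -∂psi/∂p, q follows -∂psi/∂q.
∂psi/∂p = -6(p - 4)(p + 3); at p=3 this is 36, so p decreases.
∂psi/∂q = 24q(q - 3)(q - 2); at q=1 this is 48, so q decreases.
p converges to its nearest critical value -3 (a local min of the p-part); q converges to 0. The iterate converges to (-3, 0).

(-3, 0)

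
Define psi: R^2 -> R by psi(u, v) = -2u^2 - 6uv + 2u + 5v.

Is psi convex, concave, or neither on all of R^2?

neither

psi is quadratic, so its Hessian is the constant matrix H = [[-4, -6], [-6, 0]].
det(H) = -36, tr(H) = -4.
det(H) < 0, so H is indefinite: neither convex nor concave.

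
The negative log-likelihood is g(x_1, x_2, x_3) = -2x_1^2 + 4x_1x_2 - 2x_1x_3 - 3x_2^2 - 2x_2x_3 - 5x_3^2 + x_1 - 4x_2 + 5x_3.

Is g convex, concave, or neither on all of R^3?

g is quadratic, so its Hessian is the constant matrix H = [[-4, 4, -2], [4, -6, -2], [-2, -2, -10]].
Leading principal minors: -4, 8, -8.
Signs alternate −, +, − ⇒ H ≺ 0 ⇒ concave.

concave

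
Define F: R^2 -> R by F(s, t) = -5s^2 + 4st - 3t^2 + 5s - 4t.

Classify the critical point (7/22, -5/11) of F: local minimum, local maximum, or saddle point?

local maximum

The Hessian of F is constant: H = [[-10, 4], [4, -6]].
det(H) = (-10)·(-6) − 4² = 44.
det(H) > 0 and tr(H) = -16 < 0, so H is negative definite and the point is a local maximum.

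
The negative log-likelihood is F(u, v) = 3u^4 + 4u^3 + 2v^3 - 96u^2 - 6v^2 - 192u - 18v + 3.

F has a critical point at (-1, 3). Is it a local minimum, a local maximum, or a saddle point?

saddle point

The mixed partial ∂²F/∂u∂v is 0, so the Hessian at any point is diag(F_uu, F_vv) = diag(12(3u^2 + 2u - 16), 12(v - 1)).
At (-1, 3): H = diag(-180, 24).
The eigenvalues have opposite signs, so H is indefinite: a saddle point.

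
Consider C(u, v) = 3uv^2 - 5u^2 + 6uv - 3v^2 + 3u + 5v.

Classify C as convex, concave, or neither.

neither

The term 3uv^2 is cubic, so the Hessian is not constant.
∂²C/∂v² = 6u - 6, which takes both signs as u varies (negative for sufficiently negative u). A diagonal entry of the Hessian changing sign means the Hessian is neither positive- nor negative-semidefinite on all of R^2.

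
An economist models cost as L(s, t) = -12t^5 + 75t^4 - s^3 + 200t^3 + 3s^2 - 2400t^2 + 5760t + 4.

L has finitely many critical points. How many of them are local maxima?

L separates as a function of s plus a function of t, so ∇L=0 decouples.
∂L/∂s = -3s(s - 2) = 0 at s ∈ {0, 2}; ∂L/∂t = -60(t - 4)(t - 3)(t - 2)(t + 4) = 0 at t ∈ {-4, 2, 3, 4}.
The Hessian is diagonal: diag(L_ss, L_tt). Second derivatives: L_ss(0)=6, L_ss(2)=-6; L_tt(-4)=20160, L_tt(2)=-720, L_tt(3)=420, L_tt(4)=-960.
Local maxima occur where both diagonal entries negative: (2, 2), (2, 4). Count: 2.

2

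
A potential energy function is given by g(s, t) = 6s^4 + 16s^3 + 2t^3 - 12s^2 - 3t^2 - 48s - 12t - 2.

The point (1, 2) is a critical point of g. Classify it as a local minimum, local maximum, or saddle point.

local minimum

The mixed partial ∂²g/∂s∂t is 0, so the Hessian at any point is diag(g_ss, g_tt) = diag(24(3s^2 + 4s - 1), 6(2t - 1)).
At (1, 2): H = diag(144, 18).
Both eigenvalues are positive, so H is positive definite: a local minimum.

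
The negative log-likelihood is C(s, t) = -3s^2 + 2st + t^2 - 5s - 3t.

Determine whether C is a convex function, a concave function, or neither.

neither

C is quadratic, so its Hessian is the constant matrix H = [[-6, 2], [2, 2]].
det(H) = -16, tr(H) = -4.
det(H) < 0, so H is indefinite: neither convex nor concave.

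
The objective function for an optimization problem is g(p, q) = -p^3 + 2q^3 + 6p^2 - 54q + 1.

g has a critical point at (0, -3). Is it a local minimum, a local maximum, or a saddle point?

saddle point

The mixed partial ∂²g/∂p∂q is 0, so the Hessian at any point is diag(g_pp, g_qq) = diag(6(-p + 2), 12q).
At (0, -3): H = diag(12, -36).
The eigenvalues have opposite signs, so H is indefinite: a saddle point.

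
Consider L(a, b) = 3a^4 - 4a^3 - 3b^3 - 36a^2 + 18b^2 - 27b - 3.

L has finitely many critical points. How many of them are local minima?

L separates as a function of a plus a function of b, so ∇L=0 decouples.
∂L/∂a = 12a(a - 3)(a + 2) = 0 at a ∈ {-2, 0, 3}; ∂L/∂b = -9(b - 3)(b - 1) = 0 at b ∈ {1, 3}.
The Hessian is diagonal: diag(L_aa, L_bb). Second derivatives: L_aa(-2)=120, L_aa(0)=-72, L_aa(3)=180; L_bb(1)=18, L_bb(3)=-18.
Local minima occur where both diagonal entries positive: (-2, 1), (3, 1). Count: 2.

2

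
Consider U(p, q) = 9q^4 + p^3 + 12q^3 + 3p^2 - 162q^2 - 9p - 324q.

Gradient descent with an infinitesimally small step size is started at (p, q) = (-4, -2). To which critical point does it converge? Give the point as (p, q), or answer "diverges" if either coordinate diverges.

diverges

U is separable, so gradient descent decouples: p follows -∂U/∂p, q follows -∂U/∂q.
∂U/∂p = 3(p - 1)(p + 3); at p=-4 this is 15, so p decreases.
∂U/∂q = 36(q - 3)(q + 1)(q + 3); at q=-2 this is 180, so q decreases.
The p-coordinate has no critical point in that direction and runs off to infinity.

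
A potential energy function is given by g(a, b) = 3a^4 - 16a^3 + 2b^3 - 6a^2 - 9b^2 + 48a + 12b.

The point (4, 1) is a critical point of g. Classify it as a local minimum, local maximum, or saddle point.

The mixed partial ∂²g/∂a∂b is 0, so the Hessian at any point is diag(g_aa, g_bb) = diag(12(3a^2 - 8a - 1), 6(2b - 3)).
At (4, 1): H = diag(180, -6).
The eigenvalues have opposite signs, so H is indefinite: a saddle point.

saddle point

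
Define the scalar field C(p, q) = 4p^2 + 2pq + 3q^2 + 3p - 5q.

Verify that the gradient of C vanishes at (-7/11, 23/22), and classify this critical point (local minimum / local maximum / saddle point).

local minimum

∇C = (8p + 2q + 3, 2p + 6q - 5); substituting (-7/11, 23/22) gives ∇C = (0, 0), so (-7/11, 23/22) is indeed a critical point.
The Hessian of C is constant: H = [[8, 2], [2, 6]].
det(H) = 8·6 − 2² = 44.
det(H) > 0 and tr(H) = 14 > 0, so H is positive definite and the point is a local minimum.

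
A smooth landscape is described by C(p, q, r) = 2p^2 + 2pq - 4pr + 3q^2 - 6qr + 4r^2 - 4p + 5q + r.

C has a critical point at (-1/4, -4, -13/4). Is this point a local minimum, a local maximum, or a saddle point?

local minimum

The Hessian is constant: H = [[4, 2, -4], [2, 6, -6], [-4, -6, 8]].
Leading principal minors: Δ₁ = 4, Δ₂ = 20, Δ₃ = 16.
All leading minors are positive, so H is positive definite: a local minimum.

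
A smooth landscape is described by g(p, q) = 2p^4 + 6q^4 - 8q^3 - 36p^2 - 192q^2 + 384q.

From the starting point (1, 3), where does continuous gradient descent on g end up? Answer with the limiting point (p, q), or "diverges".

(3, 4)

g is separable, so gradient descent decouples: p follows -∂g/∂p, q follows -∂g/∂q.
∂g/∂p = 8p(p - 3)(p + 3); at p=1 this is -64, so p increases.
∂g/∂q = 24(q - 4)(q - 1)(q + 4); at q=3 this is -336, so q increases.
p converges to its nearest critical value 3 (a local min of the p-part); q converges to 4. The iterate converges to (3, 4).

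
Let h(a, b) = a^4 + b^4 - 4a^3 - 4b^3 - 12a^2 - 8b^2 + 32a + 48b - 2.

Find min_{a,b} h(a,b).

-146

h(a,b) separates as P(a) + Q(b) − 2, so its minimum is min P + min Q − 2.
P'(a) = 4(a - 4)(a - 1)(a + 2) vanishes at a ∈ {-2, 1, 4}; Q'(b) = 4(b - 3)(b - 2)(b + 2) vanishes at b ∈ {-2, 2, 3}.
Local minima of P (where P''>0): P(-2)=-64, P(4)=-64. Local minima of Q: Q(-2)=-80, Q(3)=45.
So the global minimum of h is P(-2) + Q(-2) − 2 = -64 − 80 − 2 = -146, attained at (-2, -2).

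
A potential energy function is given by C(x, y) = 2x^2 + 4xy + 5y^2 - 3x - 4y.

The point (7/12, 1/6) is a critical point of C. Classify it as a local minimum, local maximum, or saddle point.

The Hessian of C is constant: H = [[4, 4], [4, 10]].
det(H) = 4·10 − 4² = 24.
det(H) > 0 and tr(H) = 14 > 0, so H is positive definite and the point is a local minimum.

local minimum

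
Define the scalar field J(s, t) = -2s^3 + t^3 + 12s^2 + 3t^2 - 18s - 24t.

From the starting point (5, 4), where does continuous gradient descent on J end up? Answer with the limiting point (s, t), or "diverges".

diverges

J is separable, so gradient descent decouples: s follows -∂J/∂s, t follows -∂J/∂t.
∂J/∂s = -6(s - 3)(s - 1); at s=5 this is -48, so s increases.
∂J/∂t = 3(t - 2)(t + 4); at t=4 this is 48, so t decreases.
The s-coordinate has no critical point in that direction and runs off to infinity.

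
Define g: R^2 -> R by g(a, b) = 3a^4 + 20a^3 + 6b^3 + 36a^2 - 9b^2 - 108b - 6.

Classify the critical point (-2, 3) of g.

saddle point

The mixed partial ∂²g/∂a∂b is 0, so the Hessian at any point is diag(g_aa, g_bb) = diag(12(3a^2 + 10a + 6), 18(2b - 1)).
At (-2, 3): H = diag(-24, 90).
The eigenvalues have opposite signs, so H is indefinite: a saddle point.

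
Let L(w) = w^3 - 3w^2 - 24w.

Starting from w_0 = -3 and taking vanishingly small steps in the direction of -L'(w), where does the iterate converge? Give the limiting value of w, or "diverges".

diverges

L'(w) = 3(w - 4)(w + 2), so L'(-3) = 21.
Gradient descent moves in the -L' direction, i.e. w is decreasing.
There is no critical point below w=-3, and L' keeps the same sign, so the iterate runs off to −∞.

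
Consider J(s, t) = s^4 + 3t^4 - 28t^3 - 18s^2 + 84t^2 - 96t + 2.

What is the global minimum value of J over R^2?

J(s,t) separates as P(s) + Q(t) + 2, so its minimum is min P + min Q + 2.
P'(s) = 4s(s - 3)(s + 3) vanishes at s ∈ {-3, 0, 3}; Q'(t) = 12(t - 4)(t - 2)(t - 1) vanishes at t ∈ {1, 2, 4}.
Local minima of P (where P''>0): P(-3)=-81, P(3)=-81. Local minima of Q: Q(1)=-37, Q(4)=-64.
So the global minimum of J is P(-3) + Q(4) + 2 = -81 − 64 + 2 = -143, attained at (-3, 4).

-143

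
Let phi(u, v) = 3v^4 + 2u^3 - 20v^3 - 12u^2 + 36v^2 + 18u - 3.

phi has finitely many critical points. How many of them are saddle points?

phi separates as a function of u plus a function of v, so ∇phi=0 decouples.
∂phi/∂u = 6(u - 3)(u - 1) = 0 at u ∈ {1, 3}; ∂phi/∂v = 12v(v - 3)(v - 2) = 0 at v ∈ {0, 2, 3}.
The Hessian is diagonal: diag(phi_uu, phi_vv). Second derivatives: phi_uu(1)=-12, phi_uu(3)=12; phi_vv(0)=72, phi_vv(2)=-24, phi_vv(3)=36.
Saddle points occur where the two diagonal entries have opposite signs: (1, 0), (1, 3), (3, 2). Count: 3.

3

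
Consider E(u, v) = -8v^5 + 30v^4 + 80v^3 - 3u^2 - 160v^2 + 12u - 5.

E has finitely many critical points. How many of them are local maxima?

E separates as a function of u plus a function of v, so ∇E=0 decouples.
∂E/∂u = -6(u - 2) = 0 at u ∈ {2}; ∂E/∂v = -40v(v - 4)(v - 1)(v + 2) = 0 at v ∈ {-2, 0, 1, 4}.
The Hessian is diagonal: diag(E_uu, E_vv). Second derivatives: E_uu(2)=-6; E_vv(-2)=1440, E_vv(0)=-320, E_vv(1)=360, E_vv(4)=-2880.
Local maxima occur where both diagonal entries negative: (2, 0), (2, 4). Count: 2.

2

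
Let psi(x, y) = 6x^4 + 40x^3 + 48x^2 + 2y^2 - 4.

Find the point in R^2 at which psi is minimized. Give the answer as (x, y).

(-4, 0)

psi(x,y) separates as P(x) + Q(y) − 4, so its minimum is min P + min Q − 4.
P'(x) = 24x(x + 1)(x + 4) vanishes at x ∈ {-4, -1, 0}; Q'(y) = 4y vanishes at y ∈ {0}.
Local minima of P (where P''>0): P(-4)=-256, P(0)=0. Local minima of Q: Q(0)=0.
So the global minimum of psi is P(-4) + Q(0) − 4 = -256 + 0 − 4 = -260, attained at (-4, 0).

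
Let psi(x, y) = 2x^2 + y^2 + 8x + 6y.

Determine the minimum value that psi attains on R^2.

-17

psi(x,y) separates as P(x) + Q(y), so its minimum is min P + min Q.
P'(x) = 4x + 8 vanishes at x ∈ {-2}; Q'(y) = 2y + 6 vanishes at y ∈ {-3}.
Local minima of P (where P''>0): P(-2)=-8. Local minima of Q: Q(-3)=-9.
So the global minimum of psi is P(-2) + Q(-3) = -8 − 9 = -17, attained at (-2, -3).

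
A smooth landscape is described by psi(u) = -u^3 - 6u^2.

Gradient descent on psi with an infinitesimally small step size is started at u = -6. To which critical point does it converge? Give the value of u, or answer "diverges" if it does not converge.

-4

psi'(u) = -3u(u + 4), so psi'(-6) = -36.
Gradient descent moves in the -psi' direction, i.e. u is increasing.
The nearest critical point in that direction is u = -4, where psi'' = 12 > 0 (a local minimum). The iterate converges there.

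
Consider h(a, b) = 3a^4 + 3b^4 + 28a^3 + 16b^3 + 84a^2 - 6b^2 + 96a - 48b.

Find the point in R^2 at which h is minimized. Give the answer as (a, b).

(-4, -4)

h(a,b) separates as P(a) + Q(b), so its minimum is min P + min Q.
P'(a) = 12(a + 1)(a + 2)(a + 4) vanishes at a ∈ {-4, -2, -1}; Q'(b) = 12(b - 1)(b + 1)(b + 4) vanishes at b ∈ {-4, -1, 1}.
Local minima of P (where P''>0): P(-4)=-64, P(-1)=-37. Local minima of Q: Q(-4)=-160, Q(1)=-35.
So the global minimum of h is P(-4) + Q(-4) = -64 − 160 = -224, attained at (-4, -4).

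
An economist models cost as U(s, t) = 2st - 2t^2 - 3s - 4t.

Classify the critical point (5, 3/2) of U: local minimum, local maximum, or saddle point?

saddle point

The Hessian of U is constant: H = [[0, 2], [2, -4]].
det(H) = 0·(-4) − 2² = -4.
Since det(H) < 0, H is indefinite and the critical point is a saddle point.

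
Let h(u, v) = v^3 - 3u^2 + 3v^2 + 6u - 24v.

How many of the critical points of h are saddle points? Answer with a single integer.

1

h separates as a function of u plus a function of v, so ∇h=0 decouples.
∂h/∂u = -6(u - 1) = 0 at u ∈ {1}; ∂h/∂v = 3(v - 2)(v + 4) = 0 at v ∈ {-4, 2}.
The Hessian is diagonal: diag(h_uu, h_vv). Second derivatives: h_uu(1)=-6; h_vv(-4)=-18, h_vv(2)=18.
Saddle points occur where the two diagonal entries have opposite signs: (1, 2). Count: 1.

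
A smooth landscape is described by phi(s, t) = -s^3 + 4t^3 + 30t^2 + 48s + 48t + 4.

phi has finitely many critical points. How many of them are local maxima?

1

phi separates as a function of s plus a function of t, so ∇phi=0 decouples.
∂phi/∂s = -3(s - 4)(s + 4) = 0 at s ∈ {-4, 4}; ∂phi/∂t = 12(t + 1)(t + 4) = 0 at t ∈ {-4, -1}.
The Hessian is diagonal: diag(phi_ss, phi_tt). Second derivatives: phi_ss(-4)=24, phi_ss(4)=-24; phi_tt(-4)=-36, phi_tt(-1)=36.
Local maxima occur where both diagonal entries negative: (4, -4). Count: 1.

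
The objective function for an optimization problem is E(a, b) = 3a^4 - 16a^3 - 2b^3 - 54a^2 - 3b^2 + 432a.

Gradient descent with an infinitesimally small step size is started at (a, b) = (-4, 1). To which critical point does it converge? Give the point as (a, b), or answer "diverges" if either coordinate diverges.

E is separable, so gradient descent decouples: a follows -∂E/∂a, b follows -∂E/∂b.
∂E/∂a = 12(a - 4)(a - 3)(a + 3); at a=-4 this is -672, so a increases.
∂E/∂b = -6b(b + 1); at b=1 this is -12, so b increases.
The b-coordinate has no critical point in that direction and runs off to infinity.

diverges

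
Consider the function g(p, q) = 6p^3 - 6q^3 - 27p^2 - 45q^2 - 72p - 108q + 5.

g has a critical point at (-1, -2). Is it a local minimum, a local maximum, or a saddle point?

The mixed partial ∂²g/∂p∂q is 0, so the Hessian at any point is diag(g_pp, g_qq) = diag(18(2p - 3), -18(2q + 5)).
At (-1, -2): H = diag(-90, -18).
Both eigenvalues are negative, so H is negative definite: a local maximum.

local maximum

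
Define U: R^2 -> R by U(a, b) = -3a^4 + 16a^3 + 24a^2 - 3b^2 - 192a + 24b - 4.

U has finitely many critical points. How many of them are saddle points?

1

U separates as a function of a plus a function of b, so ∇U=0 decouples.
∂U/∂a = -12(a - 4)(a - 2)(a + 2) = 0 at a ∈ {-2, 2, 4}; ∂U/∂b = -6(b - 4) = 0 at b ∈ {4}.
The Hessian is diagonal: diag(U_aa, U_bb). Second derivatives: U_aa(-2)=-288, U_aa(2)=96, U_aa(4)=-144; U_bb(4)=-6.
Saddle points occur where the two diagonal entries have opposite signs: (2, 4). Count: 1.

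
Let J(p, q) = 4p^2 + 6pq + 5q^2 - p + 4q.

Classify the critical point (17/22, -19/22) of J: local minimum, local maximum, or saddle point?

The Hessian of J is constant: H = [[8, 6], [6, 10]].
det(H) = 8·10 − 6² = 44.
det(H) > 0 and tr(H) = 18 > 0, so H is positive definite and the point is a local minimum.

local minimum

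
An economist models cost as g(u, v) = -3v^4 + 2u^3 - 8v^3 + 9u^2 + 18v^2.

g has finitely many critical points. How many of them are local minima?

g separates as a function of u plus a function of v, so ∇g=0 decouples.
∂g/∂u = 6u(u + 3) = 0 at u ∈ {-3, 0}; ∂g/∂v = -12v(v - 1)(v + 3) = 0 at v ∈ {-3, 0, 1}.
The Hessian is diagonal: diag(g_uu, g_vv). Second derivatives: g_uu(-3)=-18, g_uu(0)=18; g_vv(-3)=-144, g_vv(0)=36, g_vv(1)=-48.
Local minima occur where both diagonal entries positive: (0, 0). Count: 1.

1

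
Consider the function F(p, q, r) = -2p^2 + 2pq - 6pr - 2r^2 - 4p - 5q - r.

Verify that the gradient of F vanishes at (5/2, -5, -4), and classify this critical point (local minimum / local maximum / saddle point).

saddle point

∇F = (-4p + 2q - 6r - 4, 2p - 5, -6p - 4r - 1); substituting (5/2, -5, -4) gives ∇F = (0, 0, 0), so (5/2, -5, -4) is indeed a critical point.
The Hessian is constant: H = [[-4, 2, -6], [2, 0, 0], [-6, 0, -4]].
Leading principal minors: Δ₁ = -4, Δ₂ = -4, Δ₃ = 16.
The minors fit neither the all-positive nor the alternating-sign pattern, so H is indefinite: a saddle point.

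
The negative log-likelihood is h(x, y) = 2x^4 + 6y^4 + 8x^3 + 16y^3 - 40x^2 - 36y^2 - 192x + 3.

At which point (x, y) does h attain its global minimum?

h(x,y) separates as P(x) + Q(y) + 3, so its minimum is min P + min Q + 3.
P'(x) = 8(x - 3)(x + 2)(x + 4) vanishes at x ∈ {-4, -2, 3}; Q'(y) = 24y(y - 1)(y + 3) vanishes at y ∈ {-3, 0, 1}.
Local minima of P (where P''>0): P(-4)=128, P(3)=-558. Local minima of Q: Q(-3)=-270, Q(1)=-14.
So the global minimum of h is P(3) + Q(-3) + 3 = -558 − 270 + 3 = -825, attained at (3, -3).

(3, -3)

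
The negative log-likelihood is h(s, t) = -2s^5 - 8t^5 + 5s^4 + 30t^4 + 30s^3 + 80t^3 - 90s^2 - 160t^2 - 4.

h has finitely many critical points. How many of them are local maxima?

h separates as a function of s plus a function of t, so ∇h=0 decouples.
∂h/∂s = -10s(s - 3)(s - 2)(s + 3) = 0 at s ∈ {-3, 0, 2, 3}; ∂h/∂t = -40t(t - 4)(t - 1)(t + 2) = 0 at t ∈ {-2, 0, 1, 4}.
The Hessian is diagonal: diag(h_ss, h_tt). Second derivatives: h_ss(-3)=900, h_ss(0)=-180, h_ss(2)=100, h_ss(3)=-180; h_tt(-2)=1440, h_tt(0)=-320, h_tt(1)=360, h_tt(4)=-2880.
Local maxima occur where both diagonal entries negative: (0, 0), (0, 4), (3, 0), (3, 4). Count: 4.

4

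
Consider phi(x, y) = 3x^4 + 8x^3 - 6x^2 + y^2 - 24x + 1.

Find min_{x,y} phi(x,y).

-18

phi(x,y) separates as P(x) + Q(y) + 1, so its minimum is min P + min Q + 1.
P'(x) = 12(x - 1)(x + 1)(x + 2) vanishes at x ∈ {-2, -1, 1}; Q'(y) = 2y vanishes at y ∈ {0}.
Local minima of P (where P''>0): P(-2)=8, P(1)=-19. Local minima of Q: Q(0)=0.
So the global minimum of phi is P(1) + Q(0) + 1 = -19 + 0 + 1 = -18, attained at (1, 0).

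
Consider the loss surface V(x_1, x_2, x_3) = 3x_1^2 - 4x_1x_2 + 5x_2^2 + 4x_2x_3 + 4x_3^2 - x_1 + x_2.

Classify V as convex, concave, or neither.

V is quadratic, so its Hessian is the constant matrix H = [[6, -4, 0], [-4, 10, 4], [0, 4, 8]].
Leading principal minors: 6, 44, 256.
All positive ⇒ H ≻ 0 ⇒ convex.

convex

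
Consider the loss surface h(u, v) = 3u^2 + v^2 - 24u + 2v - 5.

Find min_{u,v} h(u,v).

h(u,v) separates as P(u) + Q(v) − 5, so its minimum is min P + min Q − 5.
P'(u) = 6u - 24 vanishes at u ∈ {4}; Q'(v) = 2v + 2 vanishes at v ∈ {-1}.
Local minima of P (where P''>0): P(4)=-48. Local minima of Q: Q(-1)=-1.
So the global minimum of h is P(4) + Q(-1) − 5 = -48 − 1 − 5 = -54, attained at (4, -1).

-54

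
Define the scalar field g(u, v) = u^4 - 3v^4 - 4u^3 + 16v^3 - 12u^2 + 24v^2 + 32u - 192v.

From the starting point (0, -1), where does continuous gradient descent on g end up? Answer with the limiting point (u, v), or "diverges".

g is separable, so gradient descent decouples: u follows -∂g/∂u, v follows -∂g/∂v.
∂g/∂u = 4(u - 4)(u - 1)(u + 2); at u=0 this is 32, so u decreases.
∂g/∂v = -12(v - 4)(v - 2)(v + 2); at v=-1 this is -180, so v increases.
u converges to its nearest critical value -2 (a local min of the u-part); v converges to 2. The iterate converges to (-2, 2).

(-2, 2)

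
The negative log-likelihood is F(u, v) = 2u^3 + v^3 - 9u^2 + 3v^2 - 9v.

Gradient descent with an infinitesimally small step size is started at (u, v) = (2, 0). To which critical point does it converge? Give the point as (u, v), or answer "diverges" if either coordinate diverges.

(3, 1)

F is separable, so gradient descent decouples: u follows -∂F/∂u, v follows -∂F/∂v.
∂F/∂u = 6u(u - 3); at u=2 this is -12, so u increases.
∂F/∂v = 3(v - 1)(v + 3); at v=0 this is -9, so v increases.
u converges to its nearest critical value 3 (a local min of the u-part); v converges to 1. The iterate converges to (3, 1).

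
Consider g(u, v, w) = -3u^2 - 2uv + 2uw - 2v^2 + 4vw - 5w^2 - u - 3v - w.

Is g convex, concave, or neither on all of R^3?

g is quadratic, so its Hessian is the constant matrix H = [[-6, -2, 2], [-2, -4, 4], [2, 4, -10]].
Leading principal minors: -6, 20, -120.
Signs alternate −, +, − ⇒ H ≺ 0 ⇒ concave.

concave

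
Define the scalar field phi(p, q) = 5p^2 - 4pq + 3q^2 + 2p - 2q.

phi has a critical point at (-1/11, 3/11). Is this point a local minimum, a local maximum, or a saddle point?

local minimum

The Hessian of phi is constant: H = [[10, -4], [-4, 6]].
det(H) = 10·6 − (-4)² = 44.
det(H) > 0 and tr(H) = 16 > 0, so H is positive definite and the point is a local minimum.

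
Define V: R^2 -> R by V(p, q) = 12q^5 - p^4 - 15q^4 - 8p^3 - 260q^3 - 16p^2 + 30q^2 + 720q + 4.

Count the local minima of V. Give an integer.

V separates as a function of p plus a function of q, so ∇V=0 decouples.
∂V/∂p = -4p(p + 2)(p + 4) = 0 at p ∈ {-4, -2, 0}; ∂V/∂q = 60(q - 4)(q - 1)(q + 1)(q + 3) = 0 at q ∈ {-3, -1, 1, 4}.
The Hessian is diagonal: diag(V_pp, V_qq). Second derivatives: V_pp(-4)=-32, V_pp(-2)=16, V_pp(0)=-32; V_qq(-3)=-3360, V_qq(-1)=1200, V_qq(1)=-1440, V_qq(4)=6300.
Local minima occur where both diagonal entries positive: (-2, -1), (-2, 4). Count: 2.

2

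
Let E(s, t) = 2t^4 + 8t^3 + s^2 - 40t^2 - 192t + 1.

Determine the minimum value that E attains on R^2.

E(s,t) separates as P(s) + Q(t) + 1, so its minimum is min P + min Q + 1.
P'(s) = 2s vanishes at s ∈ {0}; Q'(t) = 8(t - 3)(t + 2)(t + 4) vanishes at t ∈ {-4, -2, 3}.
Local minima of P (where P''>0): P(0)=0. Local minima of Q: Q(-4)=128, Q(3)=-558.
So the global minimum of E is P(0) + Q(3) + 1 = 0 − 558 + 1 = -557, attained at (0, 3).

-557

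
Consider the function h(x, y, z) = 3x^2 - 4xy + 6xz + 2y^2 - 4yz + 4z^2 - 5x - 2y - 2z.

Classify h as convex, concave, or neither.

convex

h is quadratic, so its Hessian is the constant matrix H = [[6, -4, 6], [-4, 4, -4], [6, -4, 8]].
Leading principal minors: 6, 8, 16.
All positive ⇒ H ≻ 0 ⇒ convex.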